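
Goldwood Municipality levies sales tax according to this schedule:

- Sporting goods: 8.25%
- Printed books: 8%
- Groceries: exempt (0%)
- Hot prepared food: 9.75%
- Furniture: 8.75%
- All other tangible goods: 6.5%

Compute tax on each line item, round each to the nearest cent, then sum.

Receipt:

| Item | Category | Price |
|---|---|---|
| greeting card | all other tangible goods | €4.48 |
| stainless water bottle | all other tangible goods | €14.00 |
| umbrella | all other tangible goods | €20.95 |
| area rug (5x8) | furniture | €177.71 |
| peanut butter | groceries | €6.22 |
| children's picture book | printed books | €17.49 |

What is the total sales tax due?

Greeting card €4.48: all other tangible goods → 6.5% → €0.29
Stainless water bottle €14.00: all other tangible goods → 6.5% → €0.91
Umbrella €20.95: all other tangible goods → 6.5% → €1.36
Area rug (5x8) €177.71: furniture → 8.75% → €15.55
Peanut butter €6.22: groceries → 0% → €0.00
Children's picture book €17.49: printed books → 8% → €1.40
Total tax = €0.29 + €0.91 + €1.36 + €15.55 + €1.40 = €19.51

€19.51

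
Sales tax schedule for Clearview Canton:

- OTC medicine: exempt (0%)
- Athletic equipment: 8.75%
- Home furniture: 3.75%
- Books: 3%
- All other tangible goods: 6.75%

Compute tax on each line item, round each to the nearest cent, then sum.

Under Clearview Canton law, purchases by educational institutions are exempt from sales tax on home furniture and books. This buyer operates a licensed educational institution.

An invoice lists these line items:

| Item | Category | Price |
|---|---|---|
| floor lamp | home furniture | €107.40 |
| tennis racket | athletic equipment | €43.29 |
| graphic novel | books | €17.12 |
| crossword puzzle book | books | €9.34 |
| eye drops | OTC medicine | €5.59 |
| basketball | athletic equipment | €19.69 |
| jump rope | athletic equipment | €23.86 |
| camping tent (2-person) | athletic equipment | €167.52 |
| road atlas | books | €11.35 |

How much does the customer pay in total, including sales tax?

Floor lamp €107.40: home furniture, buyer-exempt → 0% → €0.00
Tennis racket €43.29: athletic equipment → 8.75% → €3.79
Graphic novel €17.12: books, buyer-exempt → 0% → €0.00
Crossword puzzle book €9.34: books, buyer-exempt → 0% → €0.00
Eye drops €5.59: OTC medicine → 0% → €0.00
Basketball €19.69: athletic equipment → 8.75% → €1.72
Jump rope €23.86: athletic equipment → 8.75% → €2.09
Camping tent (2-person) €167.52: athletic equipment → 8.75% → €14.66
Road atlas €11.35: books, buyer-exempt → 0% → €0.00
Subtotal = €405.16; tax = €22.26; total due = €427.42

€427.42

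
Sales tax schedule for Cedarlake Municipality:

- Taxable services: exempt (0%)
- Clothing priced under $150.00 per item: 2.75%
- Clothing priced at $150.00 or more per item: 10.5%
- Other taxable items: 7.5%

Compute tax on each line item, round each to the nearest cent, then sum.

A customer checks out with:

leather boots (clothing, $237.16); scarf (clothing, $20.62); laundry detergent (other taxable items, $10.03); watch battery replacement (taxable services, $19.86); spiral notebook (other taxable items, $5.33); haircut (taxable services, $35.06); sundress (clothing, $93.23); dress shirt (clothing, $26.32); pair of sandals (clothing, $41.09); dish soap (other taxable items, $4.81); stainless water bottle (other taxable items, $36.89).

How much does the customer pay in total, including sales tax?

$564.56

Leather boots $237.16: clothing, $150.00 or more → 10.5% → $24.90
Scarf $20.62: clothing, under $150.00 → 2.75% → $0.57
Laundry detergent $10.03: other taxable items → 7.5% → $0.75
Watch battery replacement $19.86: taxable services → 0% → $0.00
Spiral notebook $5.33: other taxable items → 7.5% → $0.40
Haircut $35.06: taxable services → 0% → $0.00
Sundress $93.23: clothing, under $150.00 → 2.75% → $2.56
Dress shirt $26.32: clothing, under $150.00 → 2.75% → $0.72
Pair of sandals $41.09: clothing, under $150.00 → 2.75% → $1.13
Dish soap $4.81: other taxable items → 7.5% → $0.36
Stainless water bottle $36.89: other taxable items → 7.5% → $2.77
Subtotal = $530.40; tax = $34.16; total due = $564.56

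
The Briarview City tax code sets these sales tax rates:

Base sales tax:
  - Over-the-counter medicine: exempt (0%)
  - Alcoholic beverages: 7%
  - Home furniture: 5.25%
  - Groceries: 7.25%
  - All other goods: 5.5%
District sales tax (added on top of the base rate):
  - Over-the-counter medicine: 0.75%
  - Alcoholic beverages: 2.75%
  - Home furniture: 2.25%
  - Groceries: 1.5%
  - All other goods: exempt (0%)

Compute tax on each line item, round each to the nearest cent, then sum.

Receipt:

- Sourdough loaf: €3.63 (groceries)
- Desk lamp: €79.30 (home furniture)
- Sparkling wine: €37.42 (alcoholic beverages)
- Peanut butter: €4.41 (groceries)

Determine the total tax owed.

€10.31

Sourdough loaf €3.63: groceries → 7.25% + 1.5% district = 8.75% → €0.32
Desk lamp €79.30: home furniture → 5.25% + 2.25% district = 7.5% → €5.95
Sparkling wine €37.42: alcoholic beverages → 7% + 2.75% district = 9.75% → €3.65
Peanut butter €4.41: groceries → 7.25% + 1.5% district = 8.75% → €0.39
Total tax = €0.32 + €5.95 + €3.65 + €0.39 = €10.31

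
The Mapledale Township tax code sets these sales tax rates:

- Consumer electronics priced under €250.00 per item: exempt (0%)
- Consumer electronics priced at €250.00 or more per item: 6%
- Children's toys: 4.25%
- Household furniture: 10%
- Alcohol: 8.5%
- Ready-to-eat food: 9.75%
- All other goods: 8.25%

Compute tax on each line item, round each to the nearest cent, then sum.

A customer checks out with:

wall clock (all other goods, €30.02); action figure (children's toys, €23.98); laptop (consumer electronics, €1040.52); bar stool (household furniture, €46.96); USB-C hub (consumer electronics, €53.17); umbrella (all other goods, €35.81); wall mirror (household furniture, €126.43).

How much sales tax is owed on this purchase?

Wall clock €30.02: all other goods → 8.25% → €2.48
Action figure €23.98: children's toys → 4.25% → €1.02
Laptop €1040.52: consumer electronics, €250.00 or more → 6% → €62.43
Bar stool €46.96: household furniture → 10% → €4.70
USB-C hub €53.17: consumer electronics, under €250.00 → 0% → €0.00
Umbrella €35.81: all other goods → 8.25% → €2.95
Wall mirror €126.43: household furniture → 10% → €12.64
Total tax = €2.48 + €1.02 + €62.43 + €4.70 + €2.95 + €12.64 = €86.22

€86.22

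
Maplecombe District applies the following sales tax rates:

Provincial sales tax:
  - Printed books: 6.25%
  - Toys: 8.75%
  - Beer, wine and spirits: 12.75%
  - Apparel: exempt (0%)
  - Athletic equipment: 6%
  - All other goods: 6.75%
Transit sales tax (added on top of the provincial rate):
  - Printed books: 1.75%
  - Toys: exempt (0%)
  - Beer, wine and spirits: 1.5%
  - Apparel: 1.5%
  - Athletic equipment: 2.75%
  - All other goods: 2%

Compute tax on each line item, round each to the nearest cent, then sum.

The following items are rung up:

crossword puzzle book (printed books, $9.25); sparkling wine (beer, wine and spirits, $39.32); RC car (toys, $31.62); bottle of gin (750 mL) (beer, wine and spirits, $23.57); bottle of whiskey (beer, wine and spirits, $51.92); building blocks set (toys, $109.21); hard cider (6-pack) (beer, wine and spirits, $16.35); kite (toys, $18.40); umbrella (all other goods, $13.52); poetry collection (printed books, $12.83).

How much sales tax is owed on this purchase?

$35.58

Crossword puzzle book $9.25: printed books → 6.25% + 1.75% transit = 8% → $0.74
Sparkling wine $39.32: beer, wine and spirits → 12.75% + 1.5% transit = 14.25% → $5.60
RC car $31.62: toys → 8.75% + 0% transit = 8.75% → $2.77
Bottle of gin (750 mL) $23.57: beer, wine and spirits → 12.75% + 1.5% transit = 14.25% → $3.36
Bottle of whiskey $51.92: beer, wine and spirits → 12.75% + 1.5% transit = 14.25% → $7.40
Building blocks set $109.21: toys → 8.75% + 0% transit = 8.75% → $9.56
Hard cider (6-pack) $16.35: beer, wine and spirits → 12.75% + 1.5% transit = 14.25% → $2.33
Kite $18.40: toys → 8.75% + 0% transit = 8.75% → $1.61
Umbrella $13.52: all other goods → 6.75% + 2% transit = 8.75% → $1.18
Poetry collection $12.83: printed books → 6.25% + 1.75% transit = 8% → $1.03
Total tax = $0.74 + $5.60 + $2.77 + $3.36 + $7.40 + $9.56 + $2.33 + $1.61 + $1.18 + $1.03 = $35.58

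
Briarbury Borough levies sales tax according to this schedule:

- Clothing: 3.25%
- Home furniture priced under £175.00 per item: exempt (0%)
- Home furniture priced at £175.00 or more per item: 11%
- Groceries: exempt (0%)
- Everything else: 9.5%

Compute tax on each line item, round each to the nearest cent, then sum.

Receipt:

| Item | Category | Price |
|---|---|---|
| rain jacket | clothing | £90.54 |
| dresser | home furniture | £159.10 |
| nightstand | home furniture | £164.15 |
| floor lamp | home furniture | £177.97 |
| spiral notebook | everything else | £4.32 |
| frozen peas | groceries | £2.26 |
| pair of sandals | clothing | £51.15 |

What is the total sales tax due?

Rain jacket £90.54: clothing → 3.25% → £2.94
Dresser £159.10: home furniture, under £175.00 → 0% → £0.00
Nightstand £164.15: home furniture, under £175.00 → 0% → £0.00
Floor lamp £177.97: home furniture, £175.00 or more → 11% → £19.58
Spiral notebook £4.32: everything else → 9.5% → £0.41
Frozen peas £2.26: groceries → 0% → £0.00
Pair of sandals £51.15: clothing → 3.25% → £1.66
Total tax = £2.94 + £19.58 + £0.41 + £1.66 = £24.59

£24.59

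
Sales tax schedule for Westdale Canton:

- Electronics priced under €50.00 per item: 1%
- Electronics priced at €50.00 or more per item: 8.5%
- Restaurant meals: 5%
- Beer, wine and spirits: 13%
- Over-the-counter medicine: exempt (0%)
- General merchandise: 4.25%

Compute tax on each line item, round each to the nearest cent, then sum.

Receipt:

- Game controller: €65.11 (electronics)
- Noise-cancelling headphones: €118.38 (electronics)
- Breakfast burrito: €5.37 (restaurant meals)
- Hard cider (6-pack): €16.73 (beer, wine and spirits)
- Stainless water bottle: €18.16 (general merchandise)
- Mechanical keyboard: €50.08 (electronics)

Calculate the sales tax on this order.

€23.06

Game controller €65.11: electronics, €50.00 or more → 8.5% → €5.53
Noise-cancelling headphones €118.38: electronics, €50.00 or more → 8.5% → €10.06
Breakfast burrito €5.37: restaurant meals → 5% → €0.27
Hard cider (6-pack) €16.73: beer, wine and spirits → 13% → €2.17
Stainless water bottle €18.16: general merchandise → 4.25% → €0.77
Mechanical keyboard €50.08: electronics, €50.00 or more → 8.5% → €4.26
Total tax = €5.53 + €10.06 + €0.27 + €2.17 + €0.77 + €4.26 = €23.06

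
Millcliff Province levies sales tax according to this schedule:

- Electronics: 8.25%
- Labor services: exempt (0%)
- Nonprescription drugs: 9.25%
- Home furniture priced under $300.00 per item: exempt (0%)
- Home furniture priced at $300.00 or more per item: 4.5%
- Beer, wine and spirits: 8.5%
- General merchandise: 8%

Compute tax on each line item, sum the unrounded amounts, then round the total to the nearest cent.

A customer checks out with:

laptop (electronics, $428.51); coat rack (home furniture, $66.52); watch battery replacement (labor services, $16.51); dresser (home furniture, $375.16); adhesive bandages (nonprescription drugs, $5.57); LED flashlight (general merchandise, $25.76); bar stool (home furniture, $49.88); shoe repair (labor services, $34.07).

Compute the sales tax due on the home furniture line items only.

Coat rack $66.52: home furniture, under $300.00 → 0% → $0.00
Dresser $375.16: home furniture, $300.00 or more → 4.5% → $16.8822
Bar stool $49.88: home furniture, under $300.00 → 0% → $0.00
Tax on home furniture: unrounded sum = $16.8822 → $16.88

$16.88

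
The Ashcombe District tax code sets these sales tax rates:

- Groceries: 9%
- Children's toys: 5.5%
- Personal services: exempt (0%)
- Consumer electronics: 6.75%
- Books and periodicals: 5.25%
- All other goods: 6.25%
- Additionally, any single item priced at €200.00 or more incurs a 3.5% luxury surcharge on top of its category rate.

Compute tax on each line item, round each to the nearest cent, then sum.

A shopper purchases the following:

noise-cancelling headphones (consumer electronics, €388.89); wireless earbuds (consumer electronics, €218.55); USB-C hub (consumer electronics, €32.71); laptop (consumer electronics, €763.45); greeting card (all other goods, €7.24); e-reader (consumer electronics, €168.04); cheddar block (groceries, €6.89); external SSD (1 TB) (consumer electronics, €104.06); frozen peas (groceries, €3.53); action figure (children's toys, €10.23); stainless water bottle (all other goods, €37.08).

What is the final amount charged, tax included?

Noise-cancelling headphones €388.89: consumer electronics → 6.75% + 3.5% surcharge = 10.25% → €39.86
Wireless earbuds €218.55: consumer electronics → 6.75% + 3.5% surcharge = 10.25% → €22.40
USB-C hub €32.71: consumer electronics → 6.75% → €2.21
Laptop €763.45: consumer electronics → 6.75% + 3.5% surcharge = 10.25% → €78.25
Greeting card €7.24: all other goods → 6.25% → €0.45
E-reader €168.04: consumer electronics → 6.75% → €11.34
Cheddar block €6.89: groceries → 9% → €0.62
External SSD (1 TB) €104.06: consumer electronics → 6.75% → €7.02
Frozen peas €3.53: groceries → 9% → €0.32
Action figure €10.23: children's toys → 5.5% → €0.56
Stainless water bottle €37.08: all other goods → 6.25% → €2.32
Subtotal = €1740.67; tax = €165.35; total due = €1906.02

€1906.02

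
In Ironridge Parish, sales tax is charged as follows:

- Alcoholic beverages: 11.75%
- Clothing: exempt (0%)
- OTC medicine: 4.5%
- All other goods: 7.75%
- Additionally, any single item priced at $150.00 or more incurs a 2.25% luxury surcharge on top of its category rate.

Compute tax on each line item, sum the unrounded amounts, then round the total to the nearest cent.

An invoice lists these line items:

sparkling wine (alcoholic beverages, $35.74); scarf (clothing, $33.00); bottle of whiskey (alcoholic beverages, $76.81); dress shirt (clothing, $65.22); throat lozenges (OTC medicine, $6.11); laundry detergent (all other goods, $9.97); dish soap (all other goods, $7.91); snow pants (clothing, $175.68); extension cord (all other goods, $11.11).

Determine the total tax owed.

$19.70

Sparkling wine $35.74: alcoholic beverages → 11.75% → $4.19945
Scarf $33.00: clothing → 0% → $0.00
Bottle of whiskey $76.81: alcoholic beverages → 11.75% → $9.025175
Dress shirt $65.22: clothing → 0% → $0.00
Throat lozenges $6.11: OTC medicine → 4.5% → $0.27495
Laundry detergent $9.97: all other goods → 7.75% → $0.772675
Dish soap $7.91: all other goods → 7.75% → $0.613025
Snow pants $175.68: clothing → 0% + 2.25% surcharge = 2.25% → $3.9528
Extension cord $11.11: all other goods → 7.75% → $0.861025
Unrounded tax sum = $19.6991 → $19.70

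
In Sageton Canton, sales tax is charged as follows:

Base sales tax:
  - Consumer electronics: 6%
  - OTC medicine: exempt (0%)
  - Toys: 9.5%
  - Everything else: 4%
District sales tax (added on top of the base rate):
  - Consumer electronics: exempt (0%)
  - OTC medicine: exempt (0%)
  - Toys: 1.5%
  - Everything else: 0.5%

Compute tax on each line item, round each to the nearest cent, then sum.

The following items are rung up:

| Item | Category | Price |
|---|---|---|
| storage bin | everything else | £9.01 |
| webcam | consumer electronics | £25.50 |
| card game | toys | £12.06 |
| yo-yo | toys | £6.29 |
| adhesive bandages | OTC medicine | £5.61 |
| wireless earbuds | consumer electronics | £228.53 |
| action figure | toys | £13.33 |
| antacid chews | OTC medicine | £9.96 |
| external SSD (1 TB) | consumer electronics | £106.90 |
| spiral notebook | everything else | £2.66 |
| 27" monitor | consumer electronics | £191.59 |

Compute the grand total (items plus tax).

Storage bin £9.01: everything else → 4% + 0.5% district = 4.5% → £0.41
Webcam £25.50: consumer electronics → 6% + 0% district = 6% → £1.53
Card game £12.06: toys → 9.5% + 1.5% district = 11% → £1.33
Yo-yo £6.29: toys → 9.5% + 1.5% district = 11% → £0.69
Adhesive bandages £5.61: OTC medicine → 0% + 0% district = 0% → £0.00
Wireless earbuds £228.53: consumer electronics → 6% + 0% district = 6% → £13.71
Action figure £13.33: toys → 9.5% + 1.5% district = 11% → £1.47
Antacid chews £9.96: OTC medicine → 0% + 0% district = 0% → £0.00
External SSD (1 TB) £106.90: consumer electronics → 6% + 0% district = 6% → £6.41
Spiral notebook £2.66: everything else → 4% + 0.5% district = 4.5% → £0.12
27" monitor £191.59: consumer electronics → 6% + 0% district = 6% → £11.50
Subtotal = £611.44; tax = £37.17; total due = £648.61

£648.61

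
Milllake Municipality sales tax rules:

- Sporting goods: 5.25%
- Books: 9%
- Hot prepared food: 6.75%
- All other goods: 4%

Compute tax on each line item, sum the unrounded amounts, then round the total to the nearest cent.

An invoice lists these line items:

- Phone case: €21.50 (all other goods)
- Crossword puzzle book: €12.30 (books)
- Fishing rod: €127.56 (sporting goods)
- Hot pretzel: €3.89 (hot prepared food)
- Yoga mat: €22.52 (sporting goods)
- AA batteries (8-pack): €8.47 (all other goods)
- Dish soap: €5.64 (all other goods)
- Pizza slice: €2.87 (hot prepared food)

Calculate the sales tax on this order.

Phone case €21.50: all other goods → 4% → €0.86
Crossword puzzle book €12.30: books → 9% → €1.107
Fishing rod €127.56: sporting goods → 5.25% → €6.6969
Hot pretzel €3.89: hot prepared food → 6.75% → €0.262575
Yoga mat €22.52: sporting goods → 5.25% → €1.1823
AA batteries (8-pack) €8.47: all other goods → 4% → €0.3388
Dish soap €5.64: all other goods → 4% → €0.2256
Pizza slice €2.87: hot prepared food → 6.75% → €0.193725
Unrounded tax sum = €10.8669 → €10.87

€10.87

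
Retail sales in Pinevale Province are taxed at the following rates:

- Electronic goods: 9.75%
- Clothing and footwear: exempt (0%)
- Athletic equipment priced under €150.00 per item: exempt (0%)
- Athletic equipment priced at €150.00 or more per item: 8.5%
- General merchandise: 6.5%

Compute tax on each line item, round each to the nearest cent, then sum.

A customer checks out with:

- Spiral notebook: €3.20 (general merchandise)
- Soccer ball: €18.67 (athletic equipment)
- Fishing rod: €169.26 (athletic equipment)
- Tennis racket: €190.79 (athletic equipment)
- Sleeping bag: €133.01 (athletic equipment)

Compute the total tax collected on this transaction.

Spiral notebook €3.20: general merchandise → 6.5% → €0.21
Soccer ball €18.67: athletic equipment, under €150.00 → 0% → €0.00
Fishing rod €169.26: athletic equipment, €150.00 or more → 8.5% → €14.39
Tennis racket €190.79: athletic equipment, €150.00 or more → 8.5% → €16.22
Sleeping bag €133.01: athletic equipment, under €150.00 → 0% → €0.00
Total tax = €0.21 + €14.39 + €16.22 = €30.82

€30.82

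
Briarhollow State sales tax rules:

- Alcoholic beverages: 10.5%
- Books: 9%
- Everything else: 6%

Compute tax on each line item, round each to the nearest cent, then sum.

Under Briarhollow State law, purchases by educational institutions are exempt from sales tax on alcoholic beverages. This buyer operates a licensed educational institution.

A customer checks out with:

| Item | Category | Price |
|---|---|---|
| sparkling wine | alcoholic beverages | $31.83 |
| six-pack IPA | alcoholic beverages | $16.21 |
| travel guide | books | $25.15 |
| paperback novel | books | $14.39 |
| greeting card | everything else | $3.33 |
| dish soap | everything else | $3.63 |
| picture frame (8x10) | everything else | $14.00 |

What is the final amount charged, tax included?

$113.36

Sparkling wine $31.83: alcoholic beverages, buyer-exempt → 0% → $0.00
Six-pack IPA $16.21: alcoholic beverages, buyer-exempt → 0% → $0.00
Travel guide $25.15: books → 9% → $2.26
Paperback novel $14.39: books → 9% → $1.30
Greeting card $3.33: everything else → 6% → $0.20
Dish soap $3.63: everything else → 6% → $0.22
Picture frame (8x10) $14.00: everything else → 6% → $0.84
Subtotal = $108.54; tax = $4.82; total due = $113.36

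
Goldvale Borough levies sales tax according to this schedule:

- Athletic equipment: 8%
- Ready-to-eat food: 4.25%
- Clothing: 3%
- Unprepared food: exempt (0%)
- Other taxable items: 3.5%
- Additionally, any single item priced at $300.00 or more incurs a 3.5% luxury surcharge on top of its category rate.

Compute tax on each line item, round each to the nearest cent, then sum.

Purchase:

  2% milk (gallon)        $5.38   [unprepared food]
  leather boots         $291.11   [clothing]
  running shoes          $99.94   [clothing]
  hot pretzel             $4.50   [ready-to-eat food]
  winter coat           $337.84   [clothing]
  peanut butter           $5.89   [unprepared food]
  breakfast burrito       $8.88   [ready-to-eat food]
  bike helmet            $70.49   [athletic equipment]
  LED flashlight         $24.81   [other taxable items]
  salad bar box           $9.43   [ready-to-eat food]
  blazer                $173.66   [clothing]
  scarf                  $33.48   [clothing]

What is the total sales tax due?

$47.38

2% milk (gallon) $5.38: unprepared food → 0% → $0.00
Leather boots $291.11: clothing → 3% → $8.73
Running shoes $99.94: clothing → 3% → $3.00
Hot pretzel $4.50: ready-to-eat food → 4.25% → $0.19
Winter coat $337.84: clothing → 3% + 3.5% surcharge = 6.5% → $21.96
Peanut butter $5.89: unprepared food → 0% → $0.00
Breakfast burrito $8.88: ready-to-eat food → 4.25% → $0.38
Bike helmet $70.49: athletic equipment → 8% → $5.64
LED flashlight $24.81: other taxable items → 3.5% → $0.87
Salad bar box $9.43: ready-to-eat food → 4.25% → $0.40
Blazer $173.66: clothing → 3% → $5.21
Scarf $33.48: clothing → 3% → $1.00
Total tax = $8.73 + $3.00 + $0.19 + $21.96 + $0.38 + $5.64 + $0.87 + $0.40 + $5.21 + $1.00 = $47.38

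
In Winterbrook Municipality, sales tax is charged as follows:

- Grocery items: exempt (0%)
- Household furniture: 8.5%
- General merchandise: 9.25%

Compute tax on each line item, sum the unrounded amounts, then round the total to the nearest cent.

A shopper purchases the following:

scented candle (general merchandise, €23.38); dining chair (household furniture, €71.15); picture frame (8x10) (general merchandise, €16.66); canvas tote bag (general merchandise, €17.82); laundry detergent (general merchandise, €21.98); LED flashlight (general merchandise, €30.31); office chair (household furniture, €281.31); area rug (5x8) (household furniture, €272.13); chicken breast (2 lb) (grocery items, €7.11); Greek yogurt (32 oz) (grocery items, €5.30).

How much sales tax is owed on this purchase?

€63.28

Scented candle €23.38: general merchandise → 9.25% → €2.16265
Dining chair €71.15: household furniture → 8.5% → €6.04775
Picture frame (8x10) €16.66: general merchandise → 9.25% → €1.54105
Canvas tote bag €17.82: general merchandise → 9.25% → €1.64835
Laundry detergent €21.98: general merchandise → 9.25% → €2.03315
LED flashlight €30.31: general merchandise → 9.25% → €2.803675
Office chair €281.31: household furniture → 8.5% → €23.91135
Area rug (5x8) €272.13: household furniture → 8.5% → €23.13105
Chicken breast (2 lb) €7.11: grocery items → 0% → €0.00
Greek yogurt (32 oz) €5.30: grocery items → 0% → €0.00
Unrounded tax sum = €63.279025 → €63.28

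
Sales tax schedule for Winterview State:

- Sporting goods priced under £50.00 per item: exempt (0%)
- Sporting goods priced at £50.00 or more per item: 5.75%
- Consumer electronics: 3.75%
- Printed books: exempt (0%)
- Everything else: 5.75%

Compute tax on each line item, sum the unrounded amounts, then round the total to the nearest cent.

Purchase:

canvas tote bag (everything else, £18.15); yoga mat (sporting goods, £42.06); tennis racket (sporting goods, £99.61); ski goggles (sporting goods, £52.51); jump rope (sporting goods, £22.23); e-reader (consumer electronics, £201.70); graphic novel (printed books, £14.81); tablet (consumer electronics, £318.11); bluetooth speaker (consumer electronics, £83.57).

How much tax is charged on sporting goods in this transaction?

£8.75

Yoga mat £42.06: sporting goods, under £50.00 → 0% → £0.00
Tennis racket £99.61: sporting goods, £50.00 or more → 5.75% → £5.727575
Ski goggles £52.51: sporting goods, £50.00 or more → 5.75% → £3.019325
Jump rope £22.23: sporting goods, under £50.00 → 0% → £0.00
Tax on sporting goods: unrounded sum = £8.7469 → £8.75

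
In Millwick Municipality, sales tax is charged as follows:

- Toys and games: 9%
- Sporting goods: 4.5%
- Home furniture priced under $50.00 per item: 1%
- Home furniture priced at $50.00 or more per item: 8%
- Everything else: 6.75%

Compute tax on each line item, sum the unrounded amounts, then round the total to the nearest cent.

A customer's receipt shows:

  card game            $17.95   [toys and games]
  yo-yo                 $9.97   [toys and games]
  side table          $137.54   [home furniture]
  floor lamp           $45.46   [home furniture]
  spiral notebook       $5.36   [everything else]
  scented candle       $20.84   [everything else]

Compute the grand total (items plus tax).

Card game $17.95: toys and games → 9% → $1.6155
Yo-yo $9.97: toys and games → 9% → $0.8973
Side table $137.54: home furniture, $50.00 or more → 8% → $11.0032
Floor lamp $45.46: home furniture, under $50.00 → 1% → $0.4546
Spiral notebook $5.36: everything else → 6.75% → $0.3618
Scented candle $20.84: everything else → 6.75% → $1.4067
Subtotal = $237.12; unrounded tax = $15.7391 → $15.74; total due = $252.86

$252.86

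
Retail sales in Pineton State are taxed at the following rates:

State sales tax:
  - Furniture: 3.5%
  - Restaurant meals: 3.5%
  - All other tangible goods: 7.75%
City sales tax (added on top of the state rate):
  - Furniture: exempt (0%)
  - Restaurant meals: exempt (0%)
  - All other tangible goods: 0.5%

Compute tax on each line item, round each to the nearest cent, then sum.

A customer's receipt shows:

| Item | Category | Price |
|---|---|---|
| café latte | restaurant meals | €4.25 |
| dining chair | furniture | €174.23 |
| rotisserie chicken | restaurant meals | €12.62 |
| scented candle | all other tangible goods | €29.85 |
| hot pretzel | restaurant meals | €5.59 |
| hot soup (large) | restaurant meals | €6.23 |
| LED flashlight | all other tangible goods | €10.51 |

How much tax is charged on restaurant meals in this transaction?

Café latte €4.25: restaurant meals → 3.5% + 0% city = 3.5% → €0.15
Rotisserie chicken €12.62: restaurant meals → 3.5% + 0% city = 3.5% → €0.44
Hot pretzel €5.59: restaurant meals → 3.5% + 0% city = 3.5% → €0.20
Hot soup (large) €6.23: restaurant meals → 3.5% + 0% city = 3.5% → €0.22
Tax on restaurant meals = €0.15 + €0.44 + €0.20 + €0.22 = €1.01

€1.01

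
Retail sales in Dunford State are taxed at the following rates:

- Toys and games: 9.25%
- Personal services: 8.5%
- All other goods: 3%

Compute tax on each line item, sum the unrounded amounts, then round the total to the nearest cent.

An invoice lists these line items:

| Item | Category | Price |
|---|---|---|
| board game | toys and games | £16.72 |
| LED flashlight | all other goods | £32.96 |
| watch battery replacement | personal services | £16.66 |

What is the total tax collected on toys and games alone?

Board game £16.72: toys and games → 9.25% → £1.5466
Tax on toys and games: unrounded sum = £1.5466 → £1.55

£1.55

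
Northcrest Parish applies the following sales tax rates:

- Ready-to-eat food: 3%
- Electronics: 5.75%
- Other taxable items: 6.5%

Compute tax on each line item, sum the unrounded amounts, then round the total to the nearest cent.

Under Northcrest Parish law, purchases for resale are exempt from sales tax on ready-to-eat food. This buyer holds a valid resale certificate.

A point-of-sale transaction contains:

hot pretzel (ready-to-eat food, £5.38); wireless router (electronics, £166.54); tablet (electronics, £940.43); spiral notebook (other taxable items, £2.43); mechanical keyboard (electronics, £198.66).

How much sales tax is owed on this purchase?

Hot pretzel £5.38: ready-to-eat food, buyer-exempt → 0% → £0.00
Wireless router £166.54: electronics → 5.75% → £9.57605
Tablet £940.43: electronics → 5.75% → £54.074725
Spiral notebook £2.43: other taxable items → 6.5% → £0.15795
Mechanical keyboard £198.66: electronics → 5.75% → £11.42295
Unrounded tax sum = £75.231675 → £75.23

£75.23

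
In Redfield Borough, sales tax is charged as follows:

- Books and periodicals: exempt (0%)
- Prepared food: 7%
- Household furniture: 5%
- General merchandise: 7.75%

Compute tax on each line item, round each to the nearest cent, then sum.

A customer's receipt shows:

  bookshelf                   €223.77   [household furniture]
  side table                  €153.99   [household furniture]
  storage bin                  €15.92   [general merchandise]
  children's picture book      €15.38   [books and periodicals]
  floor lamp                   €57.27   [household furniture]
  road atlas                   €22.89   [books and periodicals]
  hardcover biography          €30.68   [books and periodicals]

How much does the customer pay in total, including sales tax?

Bookshelf €223.77: household furniture → 5% → €11.19
Side table €153.99: household furniture → 5% → €7.70
Storage bin €15.92: general merchandise → 7.75% → €1.23
Children's picture book €15.38: books and periodicals → 0% → €0.00
Floor lamp €57.27: household furniture → 5% → €2.86
Road atlas €22.89: books and periodicals → 0% → €0.00
Hardcover biography €30.68: books and periodicals → 0% → €0.00
Subtotal = €519.90; tax = €22.98; total due = €542.88

€542.88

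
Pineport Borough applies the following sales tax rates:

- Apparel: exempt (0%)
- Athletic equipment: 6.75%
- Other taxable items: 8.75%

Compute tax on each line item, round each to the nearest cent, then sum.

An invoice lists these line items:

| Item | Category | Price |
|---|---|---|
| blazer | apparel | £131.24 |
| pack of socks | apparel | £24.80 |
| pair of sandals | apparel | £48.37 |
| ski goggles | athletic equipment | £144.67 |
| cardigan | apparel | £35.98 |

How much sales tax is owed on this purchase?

£9.77

Blazer £131.24: apparel → 0% → £0.00
Pack of socks £24.80: apparel → 0% → £0.00
Pair of sandals £48.37: apparel → 0% → £0.00
Ski goggles £144.67: athletic equipment → 6.75% → £9.77
Cardigan £35.98: apparel → 0% → £0.00
Total tax = £9.77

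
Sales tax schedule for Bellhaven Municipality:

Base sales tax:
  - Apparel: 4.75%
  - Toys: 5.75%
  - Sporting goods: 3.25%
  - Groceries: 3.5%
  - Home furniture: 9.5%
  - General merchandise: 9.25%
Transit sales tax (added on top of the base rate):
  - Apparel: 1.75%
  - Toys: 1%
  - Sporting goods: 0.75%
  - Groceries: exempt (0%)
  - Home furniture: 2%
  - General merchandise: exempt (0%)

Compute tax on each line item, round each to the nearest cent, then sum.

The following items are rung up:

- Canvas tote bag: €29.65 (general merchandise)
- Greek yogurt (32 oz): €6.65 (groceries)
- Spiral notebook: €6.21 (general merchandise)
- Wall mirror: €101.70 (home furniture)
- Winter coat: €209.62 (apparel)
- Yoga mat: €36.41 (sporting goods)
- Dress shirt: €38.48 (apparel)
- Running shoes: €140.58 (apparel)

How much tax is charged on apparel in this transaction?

Winter coat €209.62: apparel → 4.75% + 1.75% transit = 6.5% → €13.63
Dress shirt €38.48: apparel → 4.75% + 1.75% transit = 6.5% → €2.50
Running shoes €140.58: apparel → 4.75% + 1.75% transit = 6.5% → €9.14
Tax on apparel = €13.63 + €2.50 + €9.14 = €25.27

€25.27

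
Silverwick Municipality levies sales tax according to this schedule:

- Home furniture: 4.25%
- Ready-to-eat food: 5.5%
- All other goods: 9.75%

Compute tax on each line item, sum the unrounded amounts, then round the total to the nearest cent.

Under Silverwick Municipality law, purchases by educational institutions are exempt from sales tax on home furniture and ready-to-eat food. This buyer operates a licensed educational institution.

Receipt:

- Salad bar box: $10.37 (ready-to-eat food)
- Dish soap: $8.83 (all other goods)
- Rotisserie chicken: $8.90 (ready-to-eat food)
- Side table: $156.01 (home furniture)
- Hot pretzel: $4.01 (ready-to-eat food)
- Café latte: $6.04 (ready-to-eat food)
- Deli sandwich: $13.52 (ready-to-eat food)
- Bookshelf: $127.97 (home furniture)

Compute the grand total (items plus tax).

Salad bar box $10.37: ready-to-eat food, buyer-exempt → 0% → $0.00
Dish soap $8.83: all other goods → 9.75% → $0.860925
Rotisserie chicken $8.90: ready-to-eat food, buyer-exempt → 0% → $0.00
Side table $156.01: home furniture, buyer-exempt → 0% → $0.00
Hot pretzel $4.01: ready-to-eat food, buyer-exempt → 0% → $0.00
Café latte $6.04: ready-to-eat food, buyer-exempt → 0% → $0.00
Deli sandwich $13.52: ready-to-eat food, buyer-exempt → 0% → $0.00
Bookshelf $127.97: home furniture, buyer-exempt → 0% → $0.00
Subtotal = $335.65; unrounded tax = $0.860925 → $0.86; total due = $336.51

$336.51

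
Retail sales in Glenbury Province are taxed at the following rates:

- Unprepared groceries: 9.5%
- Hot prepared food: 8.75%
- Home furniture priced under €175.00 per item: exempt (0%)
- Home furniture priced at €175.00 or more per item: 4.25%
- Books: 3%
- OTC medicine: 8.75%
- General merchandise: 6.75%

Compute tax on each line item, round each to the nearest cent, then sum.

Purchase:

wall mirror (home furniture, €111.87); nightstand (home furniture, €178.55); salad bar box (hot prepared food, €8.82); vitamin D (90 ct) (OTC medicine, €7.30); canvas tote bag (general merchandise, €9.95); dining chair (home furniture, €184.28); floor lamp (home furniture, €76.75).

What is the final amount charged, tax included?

Wall mirror €111.87: home furniture, under €175.00 → 0% → €0.00
Nightstand €178.55: home furniture, €175.00 or more → 4.25% → €7.59
Salad bar box €8.82: hot prepared food → 8.75% → €0.77
Vitamin D (90 ct) €7.30: OTC medicine → 8.75% → €0.64
Canvas tote bag €9.95: general merchandise → 6.75% → €0.67
Dining chair €184.28: home furniture, €175.00 or more → 4.25% → €7.83
Floor lamp €76.75: home furniture, under €175.00 → 0% → €0.00
Subtotal = €577.52; tax = €17.50; total due = €595.02

€595.02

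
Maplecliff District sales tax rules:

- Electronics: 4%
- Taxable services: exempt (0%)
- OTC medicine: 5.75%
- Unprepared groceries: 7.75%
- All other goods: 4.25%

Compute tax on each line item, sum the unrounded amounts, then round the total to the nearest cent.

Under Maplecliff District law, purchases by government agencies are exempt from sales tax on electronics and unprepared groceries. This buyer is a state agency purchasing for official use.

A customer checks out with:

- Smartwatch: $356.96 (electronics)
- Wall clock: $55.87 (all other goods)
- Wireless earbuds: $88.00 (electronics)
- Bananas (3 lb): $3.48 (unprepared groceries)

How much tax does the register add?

Smartwatch $356.96: electronics, buyer-exempt → 0% → $0.00
Wall clock $55.87: all other goods → 4.25% → $2.374475
Wireless earbuds $88.00: electronics, buyer-exempt → 0% → $0.00
Bananas (3 lb) $3.48: unprepared groceries, buyer-exempt → 0% → $0.00
Unrounded tax sum = $2.374475 → $2.37

$2.37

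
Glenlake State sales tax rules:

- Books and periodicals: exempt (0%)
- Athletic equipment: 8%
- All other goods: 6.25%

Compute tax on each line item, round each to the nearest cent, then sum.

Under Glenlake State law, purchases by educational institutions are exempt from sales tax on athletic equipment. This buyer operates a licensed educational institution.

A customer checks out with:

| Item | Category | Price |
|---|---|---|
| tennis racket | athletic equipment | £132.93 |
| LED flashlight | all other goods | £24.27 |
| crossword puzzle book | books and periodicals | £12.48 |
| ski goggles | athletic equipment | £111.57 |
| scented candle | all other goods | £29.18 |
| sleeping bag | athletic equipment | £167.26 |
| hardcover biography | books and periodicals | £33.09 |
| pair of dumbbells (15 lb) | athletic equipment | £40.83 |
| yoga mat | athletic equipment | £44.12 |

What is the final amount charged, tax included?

£599.07

Tennis racket £132.93: athletic equipment, buyer-exempt → 0% → £0.00
LED flashlight £24.27: all other goods → 6.25% → £1.52
Crossword puzzle book £12.48: books and periodicals → 0% → £0.00
Ski goggles £111.57: athletic equipment, buyer-exempt → 0% → £0.00
Scented candle £29.18: all other goods → 6.25% → £1.82
Sleeping bag £167.26: athletic equipment, buyer-exempt → 0% → £0.00
Hardcover biography £33.09: books and periodicals → 0% → £0.00
Pair of dumbbells (15 lb) £40.83: athletic equipment, buyer-exempt → 0% → £0.00
Yoga mat £44.12: athletic equipment, buyer-exempt → 0% → £0.00
Subtotal = £595.73; tax = £3.34; total due = £599.07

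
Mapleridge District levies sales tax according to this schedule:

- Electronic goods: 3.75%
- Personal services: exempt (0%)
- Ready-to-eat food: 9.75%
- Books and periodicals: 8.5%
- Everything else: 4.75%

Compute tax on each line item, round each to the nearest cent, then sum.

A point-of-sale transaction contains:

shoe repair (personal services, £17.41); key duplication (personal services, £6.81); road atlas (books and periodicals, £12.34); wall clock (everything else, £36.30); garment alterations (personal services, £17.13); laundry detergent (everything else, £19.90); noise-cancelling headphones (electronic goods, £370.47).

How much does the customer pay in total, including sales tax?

Shoe repair £17.41: personal services → 0% → £0.00
Key duplication £6.81: personal services → 0% → £0.00
Road atlas £12.34: books and periodicals → 8.5% → £1.05
Wall clock £36.30: everything else → 4.75% → £1.72
Garment alterations £17.13: personal services → 0% → £0.00
Laundry detergent £19.90: everything else → 4.75% → £0.95
Noise-cancelling headphones £370.47: electronic goods → 3.75% → £13.89
Subtotal = £480.36; tax = £17.61; total due = £497.97

£497.97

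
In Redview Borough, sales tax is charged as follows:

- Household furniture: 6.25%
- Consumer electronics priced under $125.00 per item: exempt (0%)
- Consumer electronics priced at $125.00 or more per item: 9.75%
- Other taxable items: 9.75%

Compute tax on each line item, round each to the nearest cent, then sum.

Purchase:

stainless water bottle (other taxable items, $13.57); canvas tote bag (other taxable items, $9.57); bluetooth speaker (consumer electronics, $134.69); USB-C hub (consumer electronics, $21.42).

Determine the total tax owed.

Stainless water bottle $13.57: other taxable items → 9.75% → $1.32
Canvas tote bag $9.57: other taxable items → 9.75% → $0.93
Bluetooth speaker $134.69: consumer electronics, $125.00 or more → 9.75% → $13.13
USB-C hub $21.42: consumer electronics, under $125.00 → 0% → $0.00
Total tax = $1.32 + $0.93 + $13.13 = $15.38

$15.38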